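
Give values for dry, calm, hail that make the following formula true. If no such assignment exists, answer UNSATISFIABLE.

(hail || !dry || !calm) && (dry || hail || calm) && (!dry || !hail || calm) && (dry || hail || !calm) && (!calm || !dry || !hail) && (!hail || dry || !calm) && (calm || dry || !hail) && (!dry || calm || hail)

Try hail = true.
Try dry = false.
The clause (!calm) is unit, so calm = false.
Now (calm) is unsatisfied and unit — conflict.
Undo dry and try dry = true.
The clause (calm) is unit, so calm = true.
Now (!calm) is unsatisfied and unit — conflict.
Either choice for dry ends in contradiction.
Undo hail and try hail = false.
Try dry = false.
The clause (calm) is unit, so calm = true.
Now (!calm) is unsatisfied and unit — conflict.
Undo dry and try dry = true.
The clause (!calm) is unit, so calm = false.
Now (calm) is unsatisfied and unit — conflict.
Either choice for dry ends in contradiction.
Either choice for hail ends in contradiction.

UNSATISFIABLE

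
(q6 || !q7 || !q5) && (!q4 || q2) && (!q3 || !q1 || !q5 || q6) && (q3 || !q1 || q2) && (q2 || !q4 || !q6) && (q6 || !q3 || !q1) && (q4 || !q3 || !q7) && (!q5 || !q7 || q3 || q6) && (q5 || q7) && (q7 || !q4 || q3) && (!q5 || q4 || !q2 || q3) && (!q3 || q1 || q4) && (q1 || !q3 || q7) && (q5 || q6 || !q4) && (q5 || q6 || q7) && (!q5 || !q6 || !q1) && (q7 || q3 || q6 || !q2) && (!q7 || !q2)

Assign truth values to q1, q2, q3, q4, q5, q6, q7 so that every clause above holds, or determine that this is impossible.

Branch on q4: set q4 = false.
Branch on q3: set q3 = false.
Branch on q1: set q1 = false.
Branch on q5: set q5 = true.
Unit clause (!q2) forces q2 = false.
Branch on q6: set q6 = true.
No clause remains; q7 is free.

q1 ↦ false; q2 ↦ false; q3 ↦ false; q4 ↦ false; q5 ↦ true; q6 ↦ true; q7 ↦ false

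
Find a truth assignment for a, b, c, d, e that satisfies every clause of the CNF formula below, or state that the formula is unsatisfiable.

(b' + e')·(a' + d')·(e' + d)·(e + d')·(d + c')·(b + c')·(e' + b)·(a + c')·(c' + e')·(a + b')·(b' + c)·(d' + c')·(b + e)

Suppose b = 0.
Unit clause (c') forces c = 0.
Unit clause (e') forces e = 0.
But (e) is also a unit clause — contradiction.
Undo b and try b = 1.
Unit clause (e') forces e = 0.
Unit clause (d') forces d = 0.
Unit clause (c') forces c = 0.
But (c) is also a unit clause — contradiction.
Both values of b lead to a conflict.

UNSATISFIABLE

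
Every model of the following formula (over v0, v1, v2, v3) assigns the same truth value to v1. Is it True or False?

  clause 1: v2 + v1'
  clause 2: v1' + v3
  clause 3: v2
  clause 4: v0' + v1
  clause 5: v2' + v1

Suppose v1 = 0.
From the singleton clause (v2), v2 = 1.
That conflicts with the unit clause (v2').
So every satisfying assignment has v1 = True.

True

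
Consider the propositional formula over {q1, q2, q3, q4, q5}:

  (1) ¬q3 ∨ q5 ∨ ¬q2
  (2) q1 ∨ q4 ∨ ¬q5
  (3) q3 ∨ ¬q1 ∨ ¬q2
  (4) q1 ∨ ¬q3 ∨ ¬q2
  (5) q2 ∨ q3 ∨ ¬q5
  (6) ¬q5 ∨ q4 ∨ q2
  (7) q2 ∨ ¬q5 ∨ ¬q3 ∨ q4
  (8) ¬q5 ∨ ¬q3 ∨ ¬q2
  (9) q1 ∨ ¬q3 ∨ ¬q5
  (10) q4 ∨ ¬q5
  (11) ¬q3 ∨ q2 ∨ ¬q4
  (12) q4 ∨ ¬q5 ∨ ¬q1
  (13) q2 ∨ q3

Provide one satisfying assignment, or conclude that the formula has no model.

q1 ↦ False,  q2 ↦ True,  q3 ↦ False,  q4 ↦ False,  q5 ↦ False

Case q4 = False:
The clause (¬q5) is unit, so q5 = False.
Case q3 = False:
The clause (q2) is unit, so q2 = True.
The clause (¬q1) is unit, so q1 = False.
All clauses are satisfied.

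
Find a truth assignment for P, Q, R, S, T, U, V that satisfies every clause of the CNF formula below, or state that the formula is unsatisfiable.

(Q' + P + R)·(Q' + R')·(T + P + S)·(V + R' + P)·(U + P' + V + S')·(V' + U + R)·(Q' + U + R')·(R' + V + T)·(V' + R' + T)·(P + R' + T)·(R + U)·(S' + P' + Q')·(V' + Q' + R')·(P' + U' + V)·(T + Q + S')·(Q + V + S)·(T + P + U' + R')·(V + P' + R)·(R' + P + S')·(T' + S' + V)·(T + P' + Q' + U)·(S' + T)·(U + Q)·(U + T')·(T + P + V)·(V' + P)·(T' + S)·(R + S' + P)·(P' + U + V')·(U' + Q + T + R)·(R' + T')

P: 1,  Q: 0,  R: 0,  S: 1,  T: 1,  U: 1,  V: 1

Suppose Q = 0.
Unit clause (U) forces U = 1.
Suppose P = 1.
Unit clause (V) forces V = 1.
Suppose R = 0.
Unit clause (T) forces T = 1.
Unit clause (S) forces S = 1.
This assignment satisfies each clause.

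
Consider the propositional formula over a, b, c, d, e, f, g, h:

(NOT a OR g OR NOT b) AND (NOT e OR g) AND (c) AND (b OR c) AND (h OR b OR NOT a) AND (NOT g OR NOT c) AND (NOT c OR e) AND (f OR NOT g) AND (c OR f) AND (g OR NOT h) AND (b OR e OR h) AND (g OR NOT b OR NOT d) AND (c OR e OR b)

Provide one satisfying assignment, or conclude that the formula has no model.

Unit clause (c) forces c = true.
Unit clause (NOT g) forces g = false.
Unit clause (NOT e) forces e = false.
That conflicts with the unit clause (e).

UNSATISFIABLE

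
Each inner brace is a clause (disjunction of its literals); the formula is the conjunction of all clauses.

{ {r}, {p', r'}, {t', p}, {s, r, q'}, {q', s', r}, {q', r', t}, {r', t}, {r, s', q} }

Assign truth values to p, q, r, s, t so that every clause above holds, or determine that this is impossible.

UNSATISFIABLE

Unit clause (r) forces r = 1.
Unit clause (p') forces p = 0.
Unit clause (t') forces t = 0.
But (t) is also a unit clause — contradiction.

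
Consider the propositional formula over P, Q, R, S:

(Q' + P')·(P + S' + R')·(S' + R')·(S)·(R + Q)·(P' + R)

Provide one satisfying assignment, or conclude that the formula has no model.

P: 0, Q: 1, R: 0, S: 1

(S) alone gives S = 1.
(R') alone gives R = 0.
(Q) alone gives Q = 1.
(P') alone gives P = 0.
Every clause now holds.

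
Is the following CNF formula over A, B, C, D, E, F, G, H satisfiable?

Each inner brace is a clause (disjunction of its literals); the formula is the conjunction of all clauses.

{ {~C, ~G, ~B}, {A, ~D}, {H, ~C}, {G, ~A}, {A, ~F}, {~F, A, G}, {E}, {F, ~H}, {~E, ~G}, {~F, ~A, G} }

Unit clause (E) forces E = 1.
Unit clause (~G) forces G = 0.
Unit clause (~A) forces A = 0.
Unit clause (~D) forces D = 0.
Unit clause (~F) forces F = 0.
Unit clause (~H) forces H = 0.
Unit clause (~C) forces C = 0.
No clause remains; B is free.
A satisfying assignment: A: 0; B: 1; C: 0; D: 0; E: 1; F: 0; G: 0; H: 0.

Yes, satisfiable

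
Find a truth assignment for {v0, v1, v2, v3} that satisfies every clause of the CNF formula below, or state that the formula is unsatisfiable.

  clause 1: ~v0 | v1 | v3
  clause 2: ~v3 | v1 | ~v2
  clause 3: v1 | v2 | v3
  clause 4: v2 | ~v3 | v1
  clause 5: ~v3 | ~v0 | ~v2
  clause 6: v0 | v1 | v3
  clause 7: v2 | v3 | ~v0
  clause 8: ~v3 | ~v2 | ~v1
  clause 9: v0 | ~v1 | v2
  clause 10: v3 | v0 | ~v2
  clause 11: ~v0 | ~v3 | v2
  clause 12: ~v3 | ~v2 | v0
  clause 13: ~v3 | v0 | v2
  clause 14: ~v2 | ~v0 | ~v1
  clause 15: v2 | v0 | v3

UNSATISFIABLE

Try v0 = 0.
Try v1 = 1.
Unit clause (v2) forces v2 = 1.
Unit clause (~v3) forces v3 = 0.
Now (v3) is unsatisfied and unit — conflict.
So v1 must be the other value — set v1 = 0.
Unit clause (v3) forces v3 = 1.
Unit clause (~v2) forces v2 = 0.
Now (v2) is unsatisfied and unit — conflict.
Both values of v1 lead to a conflict.
So v0 must be the other value — set v0 = 1.
Try v1 = 1.
Unit clause (~v2) forces v2 = 0.
Unit clause (v3) forces v3 = 1.
Now (~v3) is unsatisfied and unit — conflict.
So v1 must be the other value — set v1 = 0.
Unit clause (v3) forces v3 = 1.
Unit clause (~v2) forces v2 = 0.
Now (v2) is unsatisfied and unit — conflict.
Both values of v1 lead to a conflict.
Both values of v0 lead to a conflict.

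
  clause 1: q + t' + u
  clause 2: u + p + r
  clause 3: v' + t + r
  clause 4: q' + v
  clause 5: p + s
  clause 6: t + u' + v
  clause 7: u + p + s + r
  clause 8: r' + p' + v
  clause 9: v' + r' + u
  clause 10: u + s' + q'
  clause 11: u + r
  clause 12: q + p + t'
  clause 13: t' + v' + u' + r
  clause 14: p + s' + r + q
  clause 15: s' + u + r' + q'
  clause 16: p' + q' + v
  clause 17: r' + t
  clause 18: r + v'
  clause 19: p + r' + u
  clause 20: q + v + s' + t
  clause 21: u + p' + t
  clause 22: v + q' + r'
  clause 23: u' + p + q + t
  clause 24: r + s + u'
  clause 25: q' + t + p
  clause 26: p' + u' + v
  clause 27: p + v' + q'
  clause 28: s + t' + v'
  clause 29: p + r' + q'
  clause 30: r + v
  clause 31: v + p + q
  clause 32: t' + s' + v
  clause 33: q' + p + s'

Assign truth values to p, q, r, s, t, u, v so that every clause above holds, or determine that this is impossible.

Case q = 1:
(v) alone gives v = 1.
(r) alone gives r = 1.
(u) alone gives u = 1.
(t) alone gives t = 1.
(p) alone gives p = 1.
(s) alone gives s = 1.
All clauses are satisfied.

p=1, q=1, r=1, s=1, t=1, u=1, v=1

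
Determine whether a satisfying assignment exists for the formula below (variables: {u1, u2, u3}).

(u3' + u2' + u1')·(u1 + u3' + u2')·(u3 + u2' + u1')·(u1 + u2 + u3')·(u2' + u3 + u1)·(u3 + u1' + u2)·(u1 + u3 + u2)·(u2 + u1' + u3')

No

Case u3 = 0:
Case u2 = 0:
From the singleton clause (u1'), u1 = 0.
Now (u1) is unsatisfied and unit — conflict.
Backtrack on u2: now try u2 = 1.
From the singleton clause (u1'), u1 = 0.
Now (u1) is unsatisfied and unit — conflict.
Either choice for u2 ends in contradiction.
Backtrack on u3: now try u3 = 1.
Case u2 = 0:
From the singleton clause (u1), u1 = 1.
Now (u1') is unsatisfied and unit — conflict.
Backtrack on u2: now try u2 = 1.
From the singleton clause (u1'), u1 = 0.
Now (u1) is unsatisfied and unit — conflict.
Either choice for u2 ends in contradiction.
Either choice for u3 ends in contradiction.
No assignment satisfies every clause.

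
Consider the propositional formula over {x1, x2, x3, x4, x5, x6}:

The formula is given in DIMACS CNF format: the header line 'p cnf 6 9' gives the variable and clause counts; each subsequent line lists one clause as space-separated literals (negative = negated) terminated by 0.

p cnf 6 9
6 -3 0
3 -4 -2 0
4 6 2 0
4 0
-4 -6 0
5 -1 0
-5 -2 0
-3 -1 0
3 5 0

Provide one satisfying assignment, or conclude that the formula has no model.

The clause (x4) is unit, so x4 = True.
The clause (¬x6) is unit, so x6 = False.
The clause (¬x3) is unit, so x3 = False.
The clause (¬x2) is unit, so x2 = False.
The clause (x5) is unit, so x5 = True.
Every clause is now satisfied; x1 is unconstrained.

x1 ↦ False; x2 ↦ False; x3 ↦ False; x4 ↦ True; x5 ↦ True; x6 ↦ False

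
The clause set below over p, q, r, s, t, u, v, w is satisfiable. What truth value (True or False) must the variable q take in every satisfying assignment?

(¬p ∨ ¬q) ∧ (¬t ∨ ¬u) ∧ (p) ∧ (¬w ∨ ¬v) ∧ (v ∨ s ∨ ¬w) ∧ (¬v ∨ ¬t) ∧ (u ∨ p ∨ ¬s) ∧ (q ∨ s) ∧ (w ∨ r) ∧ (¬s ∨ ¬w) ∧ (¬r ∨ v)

Suppose q = True.
(¬p) alone gives p = False.
But (p) is also a unit clause — contradiction.
So every satisfying assignment has q = False.

False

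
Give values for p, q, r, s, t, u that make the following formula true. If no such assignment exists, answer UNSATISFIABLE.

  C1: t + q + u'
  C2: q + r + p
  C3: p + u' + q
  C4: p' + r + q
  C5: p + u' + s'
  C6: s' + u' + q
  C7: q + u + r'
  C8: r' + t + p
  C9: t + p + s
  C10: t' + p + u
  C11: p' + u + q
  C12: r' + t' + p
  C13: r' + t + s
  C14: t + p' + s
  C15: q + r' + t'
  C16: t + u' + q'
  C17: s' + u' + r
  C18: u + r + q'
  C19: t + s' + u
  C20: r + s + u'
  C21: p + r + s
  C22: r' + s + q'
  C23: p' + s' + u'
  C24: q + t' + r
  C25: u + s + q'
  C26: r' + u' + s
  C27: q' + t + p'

p: 1,  q: 1,  r: 1,  s: 1,  t: 1,  u: 0

Suppose t = 1.
Suppose p = 1.
Suppose r = 1.
From the singleton clause (q), q = 1.
From the singleton clause (s), s = 1.
From the singleton clause (u'), u = 0.
This assignment satisfies each clause.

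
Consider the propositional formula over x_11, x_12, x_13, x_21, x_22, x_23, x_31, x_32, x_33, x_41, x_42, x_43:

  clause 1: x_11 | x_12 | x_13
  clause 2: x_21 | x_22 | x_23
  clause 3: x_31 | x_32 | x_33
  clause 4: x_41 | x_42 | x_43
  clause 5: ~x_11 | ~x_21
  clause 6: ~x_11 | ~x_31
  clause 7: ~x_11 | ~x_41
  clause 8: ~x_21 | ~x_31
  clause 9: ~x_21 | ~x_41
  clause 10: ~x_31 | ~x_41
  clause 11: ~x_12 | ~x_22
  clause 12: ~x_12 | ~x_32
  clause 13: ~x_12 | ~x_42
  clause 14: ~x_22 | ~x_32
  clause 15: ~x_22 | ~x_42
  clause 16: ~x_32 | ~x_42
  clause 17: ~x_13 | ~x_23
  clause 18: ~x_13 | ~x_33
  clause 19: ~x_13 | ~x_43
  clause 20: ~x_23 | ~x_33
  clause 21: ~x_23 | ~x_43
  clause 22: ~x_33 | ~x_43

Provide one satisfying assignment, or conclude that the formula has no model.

Branch on x_11: set x_11 = 0.
Branch on x_12: set x_12 = 1.
From the singleton clause (~x_22), x_22 = 0.
From the singleton clause (~x_32), x_32 = 0.
From the singleton clause (~x_42), x_42 = 0.
Branch on x_21: set x_21 = 1.
From the singleton clause (~x_31), x_31 = 0.
From the singleton clause (x_33), x_33 = 1.
From the singleton clause (~x_41), x_41 = 0.
From the singleton clause (x_43), x_43 = 1.
But (~x_43) is also a unit clause — contradiction.
Undo x_21 and try x_21 = 0.
From the singleton clause (x_23), x_23 = 1.
From the singleton clause (~x_13), x_13 = 0.
From the singleton clause (~x_33), x_33 = 0.
From the singleton clause (x_31), x_31 = 1.
From the singleton clause (~x_41), x_41 = 0.
From the singleton clause (x_43), x_43 = 1.
But (~x_43) is also a unit clause — contradiction.
Either choice for x_21 ends in contradiction.
Undo x_12 and try x_12 = 0.
From the singleton clause (x_13), x_13 = 1.
From the singleton clause (~x_23), x_23 = 0.
From the singleton clause (~x_33), x_33 = 0.
From the singleton clause (~x_43), x_43 = 0.
Branch on x_21: set x_21 = 1.
From the singleton clause (~x_31), x_31 = 0.
From the singleton clause (x_32), x_32 = 1.
From the singleton clause (~x_41), x_41 = 0.
From the singleton clause (x_42), x_42 = 1.
But (~x_42) is also a unit clause — contradiction.
Undo x_21 and try x_21 = 0.
From the singleton clause (x_22), x_22 = 1.
From the singleton clause (~x_32), x_32 = 0.
From the singleton clause (x_31), x_31 = 1.
From the singleton clause (~x_41), x_41 = 0.
From the singleton clause (x_42), x_42 = 1.
But (~x_42) is also a unit clause — contradiction.
Either choice for x_21 ends in contradiction.
Either choice for x_12 ends in contradiction.
Undo x_11 and try x_11 = 1.
From the singleton clause (~x_21), x_21 = 0.
From the singleton clause (~x_31), x_31 = 0.
From the singleton clause (~x_41), x_41 = 0.
Branch on x_22: set x_22 = 1.
From the singleton clause (~x_12), x_12 = 0.
From the singleton clause (~x_32), x_32 = 0.
From the singleton clause (x_33), x_33 = 1.
From the singleton clause (~x_42), x_42 = 0.
From the singleton clause (x_43), x_43 = 1.
But (~x_43) is also a unit clause — contradiction.
Undo x_22 and try x_22 = 0.
From the singleton clause (x_23), x_23 = 1.
From the singleton clause (~x_13), x_13 = 0.
From the singleton clause (~x_33), x_33 = 0.
From the singleton clause (x_32), x_32 = 1.
From the singleton clause (~x_12), x_12 = 0.
From the singleton clause (~x_42), x_42 = 0.
From the singleton clause (x_43), x_43 = 1.
But (~x_43) is also a unit clause — contradiction.
Either choice for x_22 ends in contradiction.
Either choice for x_11 ends in contradiction.

UNSATISFIABLE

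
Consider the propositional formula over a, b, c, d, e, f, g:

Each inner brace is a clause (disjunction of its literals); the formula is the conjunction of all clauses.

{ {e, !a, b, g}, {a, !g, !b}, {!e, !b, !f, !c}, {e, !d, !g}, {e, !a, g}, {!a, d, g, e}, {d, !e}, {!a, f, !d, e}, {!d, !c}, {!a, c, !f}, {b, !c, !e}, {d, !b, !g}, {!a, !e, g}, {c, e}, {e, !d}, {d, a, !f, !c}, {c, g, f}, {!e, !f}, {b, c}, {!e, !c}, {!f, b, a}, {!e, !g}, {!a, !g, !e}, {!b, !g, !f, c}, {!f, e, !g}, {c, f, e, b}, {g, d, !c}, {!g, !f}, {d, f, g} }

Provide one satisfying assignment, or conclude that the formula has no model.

Branch on d: set d = false.
Unit clause (!e) forces e = false.
Unit clause (c) forces c = true.
Unit clause (g) forces g = true.
Unit clause (!b) forces b = false.
Unit clause (!f) forces f = false.
No clause remains; a is free.

a: true, b: false, c: true, d: false, e: false, f: false, g: true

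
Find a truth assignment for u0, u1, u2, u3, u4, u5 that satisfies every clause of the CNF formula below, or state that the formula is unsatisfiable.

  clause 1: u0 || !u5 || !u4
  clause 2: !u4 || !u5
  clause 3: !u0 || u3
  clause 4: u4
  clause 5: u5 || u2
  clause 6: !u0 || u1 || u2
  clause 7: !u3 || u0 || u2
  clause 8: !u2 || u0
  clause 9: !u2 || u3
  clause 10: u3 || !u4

The clause (u4) is unit, so u4 = true.
The clause (!u5) is unit, so u5 = false.
The clause (u2) is unit, so u2 = true.
The clause (u0) is unit, so u0 = true.
The clause (u3) is unit, so u3 = true.
Every clause is now satisfied; u1 is unconstrained.

u0=true,  u1=true,  u2=true,  u3=true,  u4=true,  u5=false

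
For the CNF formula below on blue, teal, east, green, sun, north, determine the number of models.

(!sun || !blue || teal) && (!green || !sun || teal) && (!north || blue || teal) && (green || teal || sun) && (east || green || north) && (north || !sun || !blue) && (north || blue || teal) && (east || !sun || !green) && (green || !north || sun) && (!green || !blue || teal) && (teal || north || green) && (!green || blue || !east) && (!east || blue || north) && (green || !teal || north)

There are 2^6 = 64 truth assignments over (blue, teal, east, green, sun, north).
Split on blue. With blue = true, the clauses containing blue are satisfied and !blue drops from the rest; 7 of the 2^5 = 32 assignments to the other variables satisfy what remains.
With blue = false, by the same count on the reduced clause set, 4 assignments work.
(One model: blue=F, teal=T, east=F, green=F, sun=T, north=T.)
Total: 7 + 4 = 11.

11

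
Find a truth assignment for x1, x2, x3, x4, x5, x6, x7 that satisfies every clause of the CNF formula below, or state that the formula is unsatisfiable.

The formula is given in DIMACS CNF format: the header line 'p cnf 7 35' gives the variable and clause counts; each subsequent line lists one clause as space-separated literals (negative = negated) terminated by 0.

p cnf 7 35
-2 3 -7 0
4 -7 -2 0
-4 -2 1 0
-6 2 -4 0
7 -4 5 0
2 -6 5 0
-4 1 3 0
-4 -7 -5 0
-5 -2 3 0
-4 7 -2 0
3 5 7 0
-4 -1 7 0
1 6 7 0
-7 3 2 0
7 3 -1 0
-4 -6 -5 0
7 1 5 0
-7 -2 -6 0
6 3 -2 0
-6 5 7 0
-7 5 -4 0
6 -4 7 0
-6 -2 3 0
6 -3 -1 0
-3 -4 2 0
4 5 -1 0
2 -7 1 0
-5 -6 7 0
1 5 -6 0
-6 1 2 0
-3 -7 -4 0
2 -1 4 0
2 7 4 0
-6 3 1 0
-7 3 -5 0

Case x2 = False:
Case x6 = False:
Case x1 = True:
From the singleton clause (¬x3), x3 = False.
From the singleton clause (¬x7), x7 = False.
Now (x7) is unsatisfied and unit — conflict.
So x1 must be the other value — set x1 = False.
From the singleton clause (x7), x7 = True.
Now (¬x7) is unsatisfied and unit — conflict.
Neither x1 = True nor x1 = False works.
So x6 must be the other value — set x6 = True.
From the singleton clause (¬x4), x4 = False.
From the singleton clause (x5), x5 = True.
From the singleton clause (x7), x7 = True.
From the singleton clause (x3), x3 = True.
From the singleton clause (x1), x1 = True.
Now (¬x1) is unsatisfied and unit — conflict.
Neither x6 = True nor x6 = False works.
So x2 must be the other value — set x2 = True.
Case x3 = True:
Case x4 = True:
From the singleton clause (x1), x1 = True.
From the singleton clause (x7), x7 = True.
Now (¬x7) is unsatisfied and unit — conflict.
So x4 must be the other value — set x4 = False.
From the singleton clause (¬x7), x7 = False.
Case x1 = True:
From the singleton clause (x6), x6 = True.
From the singleton clause (x5), x5 = True.
Now (¬x5) is unsatisfied and unit — conflict.
So x1 must be the other value — set x1 = False.
From the singleton clause (x6), x6 = True.
From the singleton clause (x5), x5 = True.
Now (¬x5) is unsatisfied and unit — conflict.
Neither x1 = True nor x1 = False works.
Neither x4 = True nor x4 = False works.
So x3 must be the other value — set x3 = False.
From the singleton clause (¬x7), x7 = False.
From the singleton clause (¬x5), x5 = False.
Now (x5) is unsatisfied and unit — conflict.
Neither x3 = True nor x3 = False works.
Neither x2 = True nor x2 = False works.

UNSATISFIABLE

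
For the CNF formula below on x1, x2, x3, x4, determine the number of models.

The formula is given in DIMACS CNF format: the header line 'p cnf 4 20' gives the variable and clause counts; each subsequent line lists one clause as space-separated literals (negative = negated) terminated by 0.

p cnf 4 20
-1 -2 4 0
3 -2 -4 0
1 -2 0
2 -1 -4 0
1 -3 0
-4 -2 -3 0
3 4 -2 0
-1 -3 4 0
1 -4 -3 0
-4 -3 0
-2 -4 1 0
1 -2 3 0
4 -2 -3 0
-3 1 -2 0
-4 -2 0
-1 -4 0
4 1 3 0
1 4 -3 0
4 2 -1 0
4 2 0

There are 2^4 = 16 truth assignments over (x1, x2, x3, x4).
Check each against the 20 clauses (columns in the order x1, x2, x3, x4):
  F F F F  ✗ fails (x4 ∨ x1 ∨ x3)
  F F F T  ✓ satisfies all
  F F T F  ✗ fails (x1 ∨ ¬x3)
  F F T T  ✗ fails (x1 ∨ ¬x3)
  F T F F  ✗ fails (x1 ∨ ¬x2)
  F T F T  ✗ fails (x3 ∨ ¬x2 ∨ ¬x4)
  F T T F  ✗ fails (x1 ∨ ¬x2)
  F T T T  ✗ fails (x1 ∨ ¬x2)
  T F F F  ✗ fails (x4 ∨ x2 ∨ ¬x1)
  T F F T  ✗ fails (x2 ∨ ¬x1 ∨ ¬x4)
  T F T F  ✗ fails (¬x1 ∨ ¬x3 ∨ x4)
  T F T T  ✗ fails (x2 ∨ ¬x1 ∨ ¬x4)
  T T F F  ✗ fails (¬x1 ∨ ¬x2 ∨ x4)
  T T F T  ✗ fails (x3 ∨ ¬x2 ∨ ¬x4)
  T T T F  ✗ fails (¬x1 ∨ ¬x2 ∨ x4)
  T T T T  ✗ fails (¬x4 ∨ ¬x2 ∨ ¬x3)
1 of the 16 rows is a model.

1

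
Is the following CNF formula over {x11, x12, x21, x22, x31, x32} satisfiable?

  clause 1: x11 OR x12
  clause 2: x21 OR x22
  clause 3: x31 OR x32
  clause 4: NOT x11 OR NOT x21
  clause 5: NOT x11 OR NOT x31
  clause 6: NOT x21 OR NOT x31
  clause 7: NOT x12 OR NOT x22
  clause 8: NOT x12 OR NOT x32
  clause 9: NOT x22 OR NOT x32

Suppose x11 = true.
(NOT x21) alone gives x21 = false.
(x22) alone gives x22 = true.
(NOT x31) alone gives x31 = false.
(x32) alone gives x32 = true.
But (NOT x32) is also a unit clause — contradiction.
That branch fails; take x11 = false instead.
(x12) alone gives x12 = true.
(NOT x22) alone gives x22 = false.
(x21) alone gives x21 = true.
(NOT x31) alone gives x31 = false.
(x32) alone gives x32 = true.
But (NOT x32) is also a unit clause — contradiction.
Neither x11 = true nor x11 = false works.
No assignment satisfies every clause.

Unsatisfiable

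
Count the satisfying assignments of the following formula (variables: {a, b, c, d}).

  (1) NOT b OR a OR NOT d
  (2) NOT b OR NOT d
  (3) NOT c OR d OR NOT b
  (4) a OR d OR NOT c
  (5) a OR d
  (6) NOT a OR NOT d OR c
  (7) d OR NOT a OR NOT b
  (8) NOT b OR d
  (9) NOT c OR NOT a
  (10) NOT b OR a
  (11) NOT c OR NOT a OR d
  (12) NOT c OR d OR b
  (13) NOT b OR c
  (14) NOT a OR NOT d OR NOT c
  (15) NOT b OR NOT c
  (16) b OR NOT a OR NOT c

3

There are 2^4 = 16 truth assignments over (a, b, c, d).
Check each against the 16 clauses (columns in the order a, b, c, d):
  F F F F  ✗ fails (a OR d)
  F F F T  ✓ satisfies all
  F F T F  ✗ fails (a OR d OR NOT c)
  F F T T  ✓ satisfies all
  F T F F  ✗ fails (a OR d)
  F T F T  ✗ fails (NOT b OR a OR NOT d)
  F T T F  ✗ fails (NOT c OR d OR NOT b)
  F T T T  ✗ fails (NOT b OR a OR NOT d)
  T F F F  ✓ satisfies all
  T F F T  ✗ fails (NOT a OR NOT d OR c)
  T F T F  ✗ fails (NOT c OR NOT a)
  T F T T  ✗ fails (NOT c OR NOT a)
  T T F F  ✗ fails (d OR NOT a OR NOT b)
  T T F T  ✗ fails (NOT b OR NOT d)
  T T T F  ✗ fails (NOT c OR d OR NOT b)
  T T T T  ✗ fails (NOT b OR NOT d)
3 of the 16 rows are models.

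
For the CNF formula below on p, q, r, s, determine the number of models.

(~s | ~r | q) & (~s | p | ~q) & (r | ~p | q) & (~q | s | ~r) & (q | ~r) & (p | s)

There are 2^4 = 16 truth assignments over (p, q, r, s).
Split on p. With p = 1, the clauses containing p are satisfied and ~p drops from the rest; 3 of the 2^3 = 8 assignments to the other variables satisfy what remains.
With p = 0, by the same count on the reduced clause set, 1 assignment works.
(One model: p=F, q=F, r=F, s=T.)
Total: 3 + 1 = 4.

4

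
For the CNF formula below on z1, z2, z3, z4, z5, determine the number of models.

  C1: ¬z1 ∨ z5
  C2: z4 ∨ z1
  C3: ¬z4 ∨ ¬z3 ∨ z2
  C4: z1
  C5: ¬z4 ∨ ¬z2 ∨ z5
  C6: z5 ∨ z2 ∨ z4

7

There are 2^5 = 32 truth assignments over (z1, z2, z3, z4, z5).
Split on z1. With z1 = True, the clauses containing z1 are satisfied and ¬z1 drops from the rest; 7 of the 2^4 = 16 assignments to the other variables satisfy what remains.
With z1 = False, by the same count on the reduced clause set, 0 assignments work.
(One model: z1=T, z2=F, z3=F, z4=F, z5=T.)
Total: 7 + 0 = 7.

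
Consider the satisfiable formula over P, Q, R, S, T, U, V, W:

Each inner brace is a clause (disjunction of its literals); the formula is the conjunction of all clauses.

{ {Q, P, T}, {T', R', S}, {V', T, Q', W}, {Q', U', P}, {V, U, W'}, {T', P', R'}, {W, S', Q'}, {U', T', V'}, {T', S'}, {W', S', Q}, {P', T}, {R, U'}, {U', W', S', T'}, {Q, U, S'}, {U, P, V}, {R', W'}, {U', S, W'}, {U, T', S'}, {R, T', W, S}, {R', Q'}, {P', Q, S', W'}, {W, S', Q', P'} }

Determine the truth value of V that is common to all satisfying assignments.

True

Suppose V = 0.
Branch on U: set U = 1.
(R) alone gives R = 1.
(W') alone gives W = 0.
(Q') alone gives Q = 0.
Branch on P: set P = 1.
(T') alone gives T = 0.
But (T) is also a unit clause — contradiction.
Undo P and try P = 0.
(T) alone gives T = 1.
(S) alone gives S = 1.
But (S') is also a unit clause — contradiction.
Neither P = 1 nor P = 0 works.
Undo U and try U = 0.
(W') alone gives W = 0.
(P) alone gives P = 1.
(T) alone gives T = 1.
(R') alone gives R = 0.
(S') alone gives S = 0.
But (S) is also a unit clause — contradiction.
Neither U = 1 nor U = 0 works.
So every satisfying assignment has V = True.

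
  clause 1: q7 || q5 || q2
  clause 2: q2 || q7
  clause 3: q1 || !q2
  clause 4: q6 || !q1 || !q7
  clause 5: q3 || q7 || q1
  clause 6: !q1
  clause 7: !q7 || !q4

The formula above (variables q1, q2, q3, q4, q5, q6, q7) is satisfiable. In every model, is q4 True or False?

False

Suppose q4 = true.
The clause (!q1) is unit, so q1 = false.
The clause (!q2) is unit, so q2 = false.
The clause (q7) is unit, so q7 = true.
That conflicts with the unit clause (!q7).
So every satisfying assignment has q4 = False.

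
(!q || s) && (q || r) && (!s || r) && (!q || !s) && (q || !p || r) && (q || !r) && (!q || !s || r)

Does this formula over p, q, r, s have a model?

Case q = false:
The clause (r) is unit, so r = true.
But (!r) is also a unit clause — contradiction.
That branch fails; take q = true instead.
The clause (s) is unit, so s = true.
But (!s) is also a unit clause — contradiction.
Either choice for q ends in contradiction.
No assignment satisfies every clause.

No, unsatisfiable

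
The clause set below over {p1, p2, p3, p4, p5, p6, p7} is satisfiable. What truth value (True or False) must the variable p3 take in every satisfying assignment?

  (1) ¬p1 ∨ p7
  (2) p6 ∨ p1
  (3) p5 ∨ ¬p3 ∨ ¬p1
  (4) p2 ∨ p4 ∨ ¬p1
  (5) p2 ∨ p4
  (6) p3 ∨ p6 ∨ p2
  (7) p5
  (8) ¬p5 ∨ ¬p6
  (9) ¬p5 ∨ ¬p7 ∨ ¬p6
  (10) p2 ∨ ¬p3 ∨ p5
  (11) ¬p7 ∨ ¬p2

Suppose p3 = False.
(p5) alone gives p5 = True.
(¬p6) alone gives p6 = False.
(p1) alone gives p1 = True.
(p7) alone gives p7 = True.
(p2) alone gives p2 = True.
But (¬p2) is also a unit clause — contradiction.
So every satisfying assignment has p3 = True.

True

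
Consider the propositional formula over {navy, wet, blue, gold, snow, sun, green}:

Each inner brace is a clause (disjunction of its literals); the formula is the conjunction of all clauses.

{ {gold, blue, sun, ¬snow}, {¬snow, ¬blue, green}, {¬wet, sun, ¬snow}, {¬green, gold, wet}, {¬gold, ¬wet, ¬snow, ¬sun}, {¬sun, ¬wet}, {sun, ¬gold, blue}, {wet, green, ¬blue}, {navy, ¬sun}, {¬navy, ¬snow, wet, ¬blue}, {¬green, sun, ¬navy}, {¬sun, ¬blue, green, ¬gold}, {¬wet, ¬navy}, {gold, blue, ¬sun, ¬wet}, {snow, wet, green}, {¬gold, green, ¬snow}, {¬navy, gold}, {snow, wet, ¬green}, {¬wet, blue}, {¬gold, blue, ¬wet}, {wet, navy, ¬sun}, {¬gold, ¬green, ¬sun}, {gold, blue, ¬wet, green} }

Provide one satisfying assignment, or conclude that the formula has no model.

navy: False, wet: False, blue: True, gold: True, snow: True, sun: False, green: True

Suppose sun = False.
Suppose wet = False.
Suppose green = True.
From the singleton clause (gold), gold = True.
From the singleton clause (blue), blue = True.
From the singleton clause (¬navy), navy = False.
From the singleton clause (snow), snow = True.
This assignment satisfies each clause.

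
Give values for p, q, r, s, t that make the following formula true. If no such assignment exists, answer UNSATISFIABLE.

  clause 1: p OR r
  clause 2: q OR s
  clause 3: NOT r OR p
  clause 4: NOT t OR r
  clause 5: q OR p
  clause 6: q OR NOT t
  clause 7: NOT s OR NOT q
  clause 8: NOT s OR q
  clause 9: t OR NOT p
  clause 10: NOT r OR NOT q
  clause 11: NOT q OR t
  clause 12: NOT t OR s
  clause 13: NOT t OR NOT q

UNSATISFIABLE

Case p = true:
(t) alone gives t = true.
(r) alone gives r = true.
(q) alone gives q = true.
But (NOT q) is also a unit clause — contradiction.
Backtrack on p: now try p = false.
(r) alone gives r = true.
But (NOT r) is also a unit clause — contradiction.
Neither p = true nor p = false works.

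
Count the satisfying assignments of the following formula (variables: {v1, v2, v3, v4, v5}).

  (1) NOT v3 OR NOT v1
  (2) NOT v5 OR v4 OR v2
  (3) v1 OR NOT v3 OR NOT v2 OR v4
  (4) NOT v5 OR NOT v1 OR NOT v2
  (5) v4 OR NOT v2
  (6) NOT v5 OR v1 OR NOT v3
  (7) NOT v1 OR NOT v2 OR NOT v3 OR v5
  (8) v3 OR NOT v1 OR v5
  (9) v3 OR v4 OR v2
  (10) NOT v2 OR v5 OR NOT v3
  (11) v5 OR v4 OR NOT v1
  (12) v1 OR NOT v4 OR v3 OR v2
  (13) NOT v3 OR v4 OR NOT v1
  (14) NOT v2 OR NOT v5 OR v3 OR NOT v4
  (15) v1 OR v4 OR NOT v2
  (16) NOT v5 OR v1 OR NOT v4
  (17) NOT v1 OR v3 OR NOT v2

There are 2^5 = 32 truth assignments over (v1, v2, v3, v4, v5).
Split on v2. With v2 = true, the clauses containing v2 are satisfied and NOT v2 drops from the rest; 1 of the 2^4 = 16 assignments to the other variables satisfy what remains.
With v2 = false, by the same count on the reduced clause set, 3 assignments work.
Total: 1 + 3 = 4.

4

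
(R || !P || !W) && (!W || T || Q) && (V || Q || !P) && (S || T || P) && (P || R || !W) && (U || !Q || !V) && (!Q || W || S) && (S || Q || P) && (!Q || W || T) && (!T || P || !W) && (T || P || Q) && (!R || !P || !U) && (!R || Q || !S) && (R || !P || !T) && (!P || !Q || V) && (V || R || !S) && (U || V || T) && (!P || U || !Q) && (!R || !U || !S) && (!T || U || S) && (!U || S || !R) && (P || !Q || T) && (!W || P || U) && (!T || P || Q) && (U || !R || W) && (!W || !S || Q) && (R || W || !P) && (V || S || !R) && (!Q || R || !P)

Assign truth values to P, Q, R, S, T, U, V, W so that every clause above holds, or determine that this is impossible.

Suppose R = false.
Suppose P = false.
From the singleton clause (!W), W = false.
Suppose S = true.
From the singleton clause (V), V = true.
Suppose U = true.
Suppose Q = true.
From the singleton clause (T), T = true.
All clauses are satisfied.

P ↦ false,  Q ↦ true,  R ↦ false,  S ↦ true,  T ↦ true,  U ↦ true,  V ↦ true,  W ↦ false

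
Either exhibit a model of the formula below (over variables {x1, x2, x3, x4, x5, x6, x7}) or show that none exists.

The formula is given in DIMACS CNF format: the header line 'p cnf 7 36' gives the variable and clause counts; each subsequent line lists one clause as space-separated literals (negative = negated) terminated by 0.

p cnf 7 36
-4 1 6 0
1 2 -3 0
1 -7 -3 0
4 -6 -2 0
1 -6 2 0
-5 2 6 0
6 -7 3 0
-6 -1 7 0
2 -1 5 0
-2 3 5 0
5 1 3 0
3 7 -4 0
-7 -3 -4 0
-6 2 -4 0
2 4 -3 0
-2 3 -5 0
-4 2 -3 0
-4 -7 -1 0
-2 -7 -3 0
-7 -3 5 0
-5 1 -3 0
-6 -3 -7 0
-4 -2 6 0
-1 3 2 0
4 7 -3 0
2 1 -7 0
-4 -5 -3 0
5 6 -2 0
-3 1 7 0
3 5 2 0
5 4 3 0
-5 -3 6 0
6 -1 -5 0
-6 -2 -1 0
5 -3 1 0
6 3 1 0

UNSATISFIABLE

Branch on x4: set x4 = False.
Branch on x6: set x6 = False.
Branch on x5: set x5 = False.
Unit clause (¬x2) forces x2 = False.
Unit clause (¬x1) forces x1 = False.
Unit clause (¬x3) forces x3 = False.
But (x3) is also a unit clause — contradiction.
So x5 must be the other value — set x5 = True.
Unit clause (x2) forces x2 = True.
Unit clause (x3) forces x3 = True.
But (¬x3) is also a unit clause — contradiction.
Both values of x5 lead to a conflict.
So x6 must be the other value — set x6 = True.
Unit clause (¬x2) forces x2 = False.
Unit clause (x1) forces x1 = True.
Unit clause (x7) forces x7 = True.
Unit clause (x5) forces x5 = True.
Unit clause (¬x3) forces x3 = False.
But (x3) is also a unit clause — contradiction.
Both values of x6 lead to a conflict.
So x4 must be the other value — set x4 = True.
Branch on x1: set x1 = True.
Unit clause (¬x7) forces x7 = False.
Unit clause (¬x6) forces x6 = False.
Unit clause (x3) forces x3 = True.
Unit clause (x2) forces x2 = True.
But (¬x2) is also a unit clause — contradiction.
So x1 must be the other value — set x1 = False.
Unit clause (x6) forces x6 = True.
Unit clause (x2) forces x2 = True.
Branch on x7: set x7 = False.
Unit clause (x3) forces x3 = True.
But (¬x3) is also a unit clause — contradiction.
So x7 must be the other value — set x7 = True.
Unit clause (¬x3) forces x3 = False.
Unit clause (x5) forces x5 = True.
But (¬x5) is also a unit clause — contradiction.
Both values of x7 lead to a conflict.
Both values of x1 lead to a conflict.
Both values of x4 lead to a conflict.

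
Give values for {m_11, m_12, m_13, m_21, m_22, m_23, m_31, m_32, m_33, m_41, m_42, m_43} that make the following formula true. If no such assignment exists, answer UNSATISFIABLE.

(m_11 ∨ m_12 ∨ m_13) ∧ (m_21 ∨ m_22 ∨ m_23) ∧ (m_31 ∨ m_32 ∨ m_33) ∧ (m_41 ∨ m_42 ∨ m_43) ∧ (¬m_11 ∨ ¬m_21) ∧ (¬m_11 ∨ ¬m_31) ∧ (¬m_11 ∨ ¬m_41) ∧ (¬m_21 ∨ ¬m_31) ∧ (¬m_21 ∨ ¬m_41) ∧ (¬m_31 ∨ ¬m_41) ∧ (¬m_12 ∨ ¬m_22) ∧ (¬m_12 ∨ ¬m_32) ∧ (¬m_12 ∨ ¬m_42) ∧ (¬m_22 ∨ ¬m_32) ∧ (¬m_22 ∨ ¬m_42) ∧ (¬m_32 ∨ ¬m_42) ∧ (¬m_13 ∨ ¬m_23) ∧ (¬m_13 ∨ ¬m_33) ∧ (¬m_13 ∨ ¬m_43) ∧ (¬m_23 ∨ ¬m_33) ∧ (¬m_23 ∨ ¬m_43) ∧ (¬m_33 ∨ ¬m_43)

UNSATISFIABLE

Try m_11 = False.
Try m_12 = True.
(¬m_22) alone gives m_22 = False.
(¬m_32) alone gives m_32 = False.
(¬m_42) alone gives m_42 = False.
Try m_21 = True.
(¬m_31) alone gives m_31 = False.
(m_33) alone gives m_33 = True.
(¬m_41) alone gives m_41 = False.
(m_43) alone gives m_43 = True.
But (¬m_43) is also a unit clause — contradiction.
Undo m_21 and try m_21 = False.
(m_23) alone gives m_23 = True.
(¬m_13) alone gives m_13 = False.
(¬m_33) alone gives m_33 = False.
(m_31) alone gives m_31 = True.
(¬m_41) alone gives m_41 = False.
(m_43) alone gives m_43 = True.
But (¬m_43) is also a unit clause — contradiction.
Both values of m_21 lead to a conflict.
Undo m_12 and try m_12 = False.
(m_13) alone gives m_13 = True.
(¬m_23) alone gives m_23 = False.
(¬m_33) alone gives m_33 = False.
(¬m_43) alone gives m_43 = False.
Try m_21 = True.
(¬m_31) alone gives m_31 = False.
(m_32) alone gives m_32 = True.
(¬m_41) alone gives m_41 = False.
(m_42) alone gives m_42 = True.
But (¬m_42) is also a unit clause — contradiction.
Undo m_21 and try m_21 = False.
(m_22) alone gives m_22 = True.
(¬m_32) alone gives m_32 = False.
(m_31) alone gives m_31 = True.
(¬m_41) alone gives m_41 = False.
(m_42) alone gives m_42 = True.
But (¬m_42) is also a unit clause — contradiction.
Both values of m_21 lead to a conflict.
Both values of m_12 lead to a conflict.
Undo m_11 and try m_11 = True.
(¬m_21) alone gives m_21 = False.
(¬m_31) alone gives m_31 = False.
(¬m_41) alone gives m_41 = False.
Try m_22 = True.
(¬m_12) alone gives m_12 = False.
(¬m_32) alone gives m_32 = False.
(m_33) alone gives m_33 = True.
(¬m_42) alone gives m_42 = False.
(m_43) alone gives m_43 = True.
But (¬m_43) is also a unit clause — contradiction.
Undo m_22 and try m_22 = False.
(m_23) alone gives m_23 = True.
(¬m_13) alone gives m_13 = False.
(¬m_33) alone gives m_33 = False.
(m_32) alone gives m_32 = True.
(¬m_12) alone gives m_12 = False.
(¬m_42) alone gives m_42 = False.
(m_43) alone gives m_43 = True.
But (¬m_43) is also a unit clause — contradiction.
Both values of m_22 lead to a conflict.
Both values of m_11 lead to a conflict.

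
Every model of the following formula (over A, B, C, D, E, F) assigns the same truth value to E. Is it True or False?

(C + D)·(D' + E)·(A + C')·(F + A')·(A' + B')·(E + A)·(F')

True

Suppose E = 0.
(D') alone gives D = 0.
(C) alone gives C = 1.
(A) alone gives A = 1.
(F) alone gives F = 1.
Now (F') is unsatisfied and unit — conflict.
So every satisfying assignment has E = True.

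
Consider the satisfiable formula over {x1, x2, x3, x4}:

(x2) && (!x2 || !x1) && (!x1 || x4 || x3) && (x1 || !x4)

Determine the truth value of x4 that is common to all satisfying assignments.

False

Suppose x4 = true.
(x2) alone gives x2 = true.
(!x1) alone gives x1 = false.
That conflicts with the unit clause (x1).
So every satisfying assignment has x4 = False.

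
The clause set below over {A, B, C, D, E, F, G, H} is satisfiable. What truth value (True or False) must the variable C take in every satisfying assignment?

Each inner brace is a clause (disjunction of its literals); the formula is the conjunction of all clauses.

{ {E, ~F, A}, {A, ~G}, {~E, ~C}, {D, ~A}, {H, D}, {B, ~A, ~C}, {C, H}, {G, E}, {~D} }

Suppose C = 1.
(~E) alone gives E = 0.
(G) alone gives G = 1.
(A) alone gives A = 1.
(D) alone gives D = 1.
But (~D) is also a unit clause — contradiction.
So every satisfying assignment has C = False.

False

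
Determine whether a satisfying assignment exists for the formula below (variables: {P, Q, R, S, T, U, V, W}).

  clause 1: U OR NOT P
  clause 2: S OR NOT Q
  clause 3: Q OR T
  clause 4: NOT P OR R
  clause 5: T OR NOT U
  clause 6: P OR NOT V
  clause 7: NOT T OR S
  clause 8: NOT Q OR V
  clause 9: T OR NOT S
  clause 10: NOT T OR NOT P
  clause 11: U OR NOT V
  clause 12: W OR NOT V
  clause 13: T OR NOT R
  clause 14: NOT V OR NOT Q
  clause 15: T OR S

Suppose U = true.
Unit clause (T) forces T = true.
Unit clause (S) forces S = true.
Unit clause (NOT P) forces P = false.
Unit clause (NOT V) forces V = false.
Unit clause (NOT Q) forces Q = false.
No clause remains; R, W are free.
A satisfying assignment: P=false,  Q=false,  R=true,  S=true,  T=true,  U=true,  V=false,  W=true.

Yes, satisfiable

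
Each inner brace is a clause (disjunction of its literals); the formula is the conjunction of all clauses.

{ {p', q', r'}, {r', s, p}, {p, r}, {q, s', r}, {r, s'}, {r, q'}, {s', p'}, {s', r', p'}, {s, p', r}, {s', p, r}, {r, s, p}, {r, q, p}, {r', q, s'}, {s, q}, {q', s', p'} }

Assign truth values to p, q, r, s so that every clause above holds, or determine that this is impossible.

p: 0; q: 1; r: 1; s: 1

Branch on p: set p = 0.
Unit clause (r) forces r = 1.
Unit clause (s) forces s = 1.
Unit clause (q) forces q = 1.
Every clause now holds.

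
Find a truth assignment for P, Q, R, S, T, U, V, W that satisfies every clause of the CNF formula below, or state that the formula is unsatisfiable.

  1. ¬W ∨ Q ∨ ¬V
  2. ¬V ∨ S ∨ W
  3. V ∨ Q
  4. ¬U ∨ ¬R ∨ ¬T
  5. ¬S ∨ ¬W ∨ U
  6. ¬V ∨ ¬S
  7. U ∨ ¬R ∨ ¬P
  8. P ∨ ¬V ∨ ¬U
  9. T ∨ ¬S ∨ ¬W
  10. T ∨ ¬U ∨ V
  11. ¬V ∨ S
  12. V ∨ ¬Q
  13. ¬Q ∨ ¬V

Branch on V: set V = True.
From the singleton clause (¬S), S = False.
Now (S) is unsatisfied and unit — conflict.
That branch fails; take V = False instead.
From the singleton clause (Q), Q = True.
Now (¬Q) is unsatisfied and unit — conflict.
Either choice for V ends in contradiction.

UNSATISFIABLE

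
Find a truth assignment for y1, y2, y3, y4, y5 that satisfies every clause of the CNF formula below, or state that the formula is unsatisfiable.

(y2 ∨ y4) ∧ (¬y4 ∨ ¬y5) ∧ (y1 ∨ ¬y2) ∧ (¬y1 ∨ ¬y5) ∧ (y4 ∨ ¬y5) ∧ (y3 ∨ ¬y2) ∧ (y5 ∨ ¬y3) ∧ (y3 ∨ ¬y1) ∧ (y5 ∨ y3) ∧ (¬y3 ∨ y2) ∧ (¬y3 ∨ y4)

UNSATISFIABLE

Case y2 = True:
(y1) alone gives y1 = True.
(¬y5) alone gives y5 = False.
(y3) alone gives y3 = True.
Now (¬y3) is unsatisfied and unit — conflict.
That branch fails; take y2 = False instead.
(y4) alone gives y4 = True.
(¬y5) alone gives y5 = False.
(¬y3) alone gives y3 = False.
Now (y3) is unsatisfied and unit — conflict.
Neither y2 = True nor y2 = False works.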